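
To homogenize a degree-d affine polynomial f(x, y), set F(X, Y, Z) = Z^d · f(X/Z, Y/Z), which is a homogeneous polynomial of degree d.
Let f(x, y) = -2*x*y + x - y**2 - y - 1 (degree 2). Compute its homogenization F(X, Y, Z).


F(X, Y, Z) = -2*X*Y + X*Z - Y**2 - Y*Z - Z**2

deg(f) = 2.
Substitute x = X/Z, y = Y/Z into f, then multiply by Z^2.
  monomial -2·x^1·y^1 ↦ -2·X^1·Y^1·Z^0.
  monomial 1·x^1·y^0 ↦ 1·X^1·Y^0·Z^1.
  monomial -1·x^0·y^2 ↦ -1·X^0·Y^2·Z^0.
  monomial -1·x^0·y^1 ↦ -1·X^0·Y^1·Z^1.
  monomial -1·x^0·y^0 ↦ -1·X^0·Y^0·Z^2.
Collecting: F(X, Y, Z) = -2*X*Y + X*Z - Y**2 - Y*Z - Z**2.


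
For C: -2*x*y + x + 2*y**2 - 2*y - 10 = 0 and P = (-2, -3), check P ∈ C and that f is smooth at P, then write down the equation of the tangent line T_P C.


Tangent line at P: 7*x - 10*y - 16 = 0.

Step 1: f(-2, -3) = 0, so P lies on C.
Step 2: partial derivatives
  f_x(x, y) = 1 - 2*y, f_y(x, y) = -2*x + 4*y - 2.
  f_x(P) = 7, f_y(P) = -10 (gradient nonzero, so P is smooth).
Step 3: tangent line at P: 7·(x − -2) + -10·(y − -3) = 0.
Expanding: 7*x - 10*y - 16 = 0.


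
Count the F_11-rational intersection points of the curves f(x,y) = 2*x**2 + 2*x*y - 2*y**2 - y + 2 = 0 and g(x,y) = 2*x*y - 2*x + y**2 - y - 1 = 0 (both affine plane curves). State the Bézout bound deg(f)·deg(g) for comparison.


Common zeros: {(7, 3)}; count = 1; Bézout bound = 4.

deg(f) = 2, deg(g) = 2, so Bézout bound = 4.
Scan x ∈ F_11. For each x, list the y ∈ F_11 with f(x, y) ≡ 0 and those with g(x, y) ≡ 0 (mod 11); the common zeros in that column are the intersection.
  x = 0: f ≡ 0 at y ∈ ∅; g ≡ 0 at y ∈ {4, 8}; common: ∅.
  x = 1: f ≡ 0 at y ∈ {3}; g ≡ 0 at y ∈ ∅; common: ∅.
  x = 2: f ≡ 0 at y ∈ {1, 6}; g ≡ 0 at y ∈ ∅; common: ∅.
  x = 3: f ≡ 0 at y ∈ {2, 6}; g ≡ 0 at y ∈ {7, 10}; common: ∅.
  x = 4: f ≡ 0 at y ∈ ∅; g ≡ 0 at y ∈ ∅; common: ∅.
  x = 5: f ≡ 0 at y ∈ ∅; g ≡ 0 at y ∈ {0, 2}; common: ∅.
  x = 6: f ≡ 0 at y ∈ {2, 9}; g ≡ 0 at y ∈ ∅; common: ∅.
  x = 7: f ≡ 0 at y ∈ {3, 9}; g ≡ 0 at y ∈ {3, 6}; common: {3}.
  x = 8: f ≡ 0 at y ∈ {1}; g ≡ 0 at y ∈ ∅; common: ∅.
  x = 9: f ≡ 0 at y ∈ ∅; g ≡ 0 at y ∈ ∅; common: ∅.
  x = 10: f ≡ 0 at y ∈ ∅; g ≡ 0 at y ∈ {5, 9}; common: ∅.
Collecting: common zeros = {(7, 3)}, so the count is 1.
Comparison with the Bézout bound: 1 ≤ 4 = deg(f)·deg(g), as expected for curves with no common component (the affine F_11-count falls short of the bound because intersections may lie at infinity, over extension fields, or carry multiplicity).


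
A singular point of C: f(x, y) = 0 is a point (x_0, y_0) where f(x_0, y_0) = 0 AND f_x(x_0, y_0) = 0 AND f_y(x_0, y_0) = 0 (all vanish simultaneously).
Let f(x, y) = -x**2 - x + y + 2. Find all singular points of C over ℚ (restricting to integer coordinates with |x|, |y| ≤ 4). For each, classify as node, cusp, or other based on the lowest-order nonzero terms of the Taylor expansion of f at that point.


No singular points in the scanned grid; C is smooth there.

Compute partial derivatives:
  f_x = -2*x - 1.
  f_y = 1.
f_y = 1 is a nonzero constant, so f_y never vanishes: no point (x, y) can satisfy f = f_x = f_y = 0. In particular no (x, y) ∈ {−4, ..., 4}² is singular; the curve is smooth.


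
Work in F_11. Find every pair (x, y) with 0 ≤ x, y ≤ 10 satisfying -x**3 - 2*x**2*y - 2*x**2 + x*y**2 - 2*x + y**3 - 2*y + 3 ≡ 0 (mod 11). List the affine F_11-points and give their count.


Affine F_11-points: {(1, 3), (4, 6), (5, 9), (6, 0), (7, 2), (9, 9), (10, 1), (10, 2), (10, 9)}; count = 9.

For each of the 121 pairs (x, y) ∈ F_11², evaluate f(x, y) mod 11. Record the zeros.
  x = 0: [0↦3, 1↦2, 2↦7, 3↦2, 4↦4, 5↦8, 6↦9, 7↦2, 8↦4, 9↦10, 10↦4]  zeros at y ∈ ∅
  x = 1: [0↦9, 1↦7, 2↦2, 3↦0, 4↦7, 5↦7, 6↦6, 7↦10, 8↦3, 9↦2, 10↦2]  zeros at y ∈ {3}
  x = 2: [0↦5, 1↦9, 2↦1, 3↦9, 4↦6, 5↦9, 6↦2, 7↦2, 8↦4, 9↦3, 10↦5]  zeros at y ∈ ∅
  x = 3: [0↦7, 1↦2, 2↦9, 3↦1, 4↦6, 5↦8, 6↦2, 7↦5, 8↦1, 9↦7, 10↦7]  zeros at y ∈ ∅
  x = 4: [0↦9, 1↦2, 2↦9, 3↦3, 4↦1, 5↦9, 6↦0, 7↦2, 8↦10, 9↦8, 10↦2]  zeros at y ∈ {6}
  x = 5: [0↦5, 1↦3, 2↦6, 3↦9, 4↦7, 5↦6, 6↦1, 7↦9, 8↦3, 9↦0, 10↦6]  zeros at y ∈ {9}
  x = 6: [0↦0, 1↦10, 2↦5, 3↦2, 4↦7, 5↦4, 6↦10, 7↦9, 8↦7, 9↦10, 10↦2]  zeros at y ∈ {0}
  x = 7: [0↦10, 1↦6, 2↦0, 3↦9, 4↦6, 5↦8, 6↦10, 7↦7, 8↦5, 9↦10, 10↦6]  zeros at y ∈ {2}
  x = 8: [0↦7, 1↦7, 2↦7, 3↦2, 4↦9, 5↦1, 6↦6, 7↦8, 8↦2, 9↦5, 10↦1]  zeros at y ∈ ∅
  x = 9: [0↦7, 1↦7, 2↦9, 3↦8, 4↦10, 5↦10, 6↦3, 7↦6, 8↦3, 9↦0, 10↦3]  zeros at y ∈ {9}
  x = 10: [0↦4, 1↦0, 2↦0, 3↦10, 4↦3, 5↦7, 6↦6, 7↦6, 8↦2, 9↦0, 10↦6]  zeros at y ∈ {1, 2, 9}
Collecting zeros: affine points = {(1, 3), (4, 6), (5, 9), (6, 0), (7, 2), (9, 9), (10, 1), (10, 2), (10, 9)}.
Total count |C(F_11)_aff| = 9.


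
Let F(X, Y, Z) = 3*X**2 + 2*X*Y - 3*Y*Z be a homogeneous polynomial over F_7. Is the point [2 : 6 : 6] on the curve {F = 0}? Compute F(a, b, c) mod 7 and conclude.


F(2,6,6) ≡ 5 (mod 7); P is NOT on the curve.

Evaluate F(2, 6, 6) term-by-term (mod 7).
  3*X**2 ↦ 3·4·1·1 = 12
  2*X*Y ↦ 2·2·6·1 = 24
  -3*Y*Z ↦ -3·1·6·6 = -108
Sum: F(2, 6, 6) = (12) + (24) + (-108) = -72.
Reducing mod 7: -72 ≡ 5 (mod 7).
Since F(a, b, c) ≡ 5 ≠ 0 (mod 7), P does NOT lie on the curve.


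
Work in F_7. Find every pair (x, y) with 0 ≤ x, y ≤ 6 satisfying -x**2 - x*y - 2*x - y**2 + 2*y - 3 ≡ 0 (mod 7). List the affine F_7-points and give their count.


Affine F_7-points: {(4, 2), (4, 3), (5, 1), (5, 3), (6, 1), (6, 2)}; count = 6.

For each of the 49 pairs (x, y) ∈ F_7², evaluate f(x, y) mod 7. Record the zeros.
  x = 0: [0↦4, 1↦5, 2↦4, 3↦1, 4↦3, 5↦3, 6↦1]  zeros at y ∈ ∅
  x = 1: [0↦1, 1↦1, 2↦6, 3↦2, 4↦3, 5↦2, 6↦6]  zeros at y ∈ ∅
  x = 2: [0↦3, 1↦2, 2↦6, 3↦1, 4↦1, 5↦6, 6↦2]  zeros at y ∈ ∅
  x = 3: [0↦3, 1↦1, 2↦4, 3↦5, 4↦4, 5↦1, 6↦3]  zeros at y ∈ ∅
  x = 4: [0↦1, 1↦5, 2↦0, 3↦0, 4↦5, 5↦1, 6↦2]  zeros at y ∈ {2, 3}
  x = 5: [0↦4, 1↦0, 2↦1, 3↦0, 4↦4, 5↦6, 6↦6]  zeros at y ∈ {1, 3}
  x = 6: [0↦5, 1↦0, 2↦0, 3↦5, 4↦1, 5↦2, 6↦1]  zeros at y ∈ {1, 2}
Collecting zeros: affine points = {(4, 2), (4, 3), (5, 1), (5, 3), (6, 1), (6, 2)}.
Total count |C(F_7)_aff| = 6.


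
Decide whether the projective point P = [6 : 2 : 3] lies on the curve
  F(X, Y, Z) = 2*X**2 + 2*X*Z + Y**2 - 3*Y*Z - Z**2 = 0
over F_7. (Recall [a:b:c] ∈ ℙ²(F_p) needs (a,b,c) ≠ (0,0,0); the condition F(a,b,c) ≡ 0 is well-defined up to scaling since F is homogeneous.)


F(6,2,3) ≡ 1 (mod 7); P is NOT on the curve.

Evaluate F(6, 2, 3) term-by-term (mod 7).
  2*X**2 ↦ 2·36·1·1 = 72
  2*X*Z ↦ 2·6·1·3 = 36
  Y**2 ↦ 1·1·4·1 = 4
  -3*Y*Z ↦ -3·1·2·3 = -18
  -Z**2 ↦ -1·1·1·9 = -9
Sum: F(6, 2, 3) = (72) + (36) + (4) + (-18) + (-9) = 85.
Reducing mod 7: 85 ≡ 1 (mod 7).
Since F(a, b, c) ≡ 1 ≠ 0 (mod 7), P does NOT lie on the curve.


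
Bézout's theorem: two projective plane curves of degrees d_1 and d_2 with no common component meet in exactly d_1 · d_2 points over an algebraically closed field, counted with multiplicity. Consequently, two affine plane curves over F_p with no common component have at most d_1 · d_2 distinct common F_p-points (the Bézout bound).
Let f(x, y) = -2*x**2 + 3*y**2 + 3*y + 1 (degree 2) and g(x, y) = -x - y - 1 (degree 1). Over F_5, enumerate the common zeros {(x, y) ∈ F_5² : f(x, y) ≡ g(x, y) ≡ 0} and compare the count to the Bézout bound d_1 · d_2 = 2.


Common zeros: {(1, 3)}; count = 1; Bézout bound = 2.

deg(f) = 2, deg(g) = 1, so Bézout bound = 2.
Scan x ∈ F_5. For each x, list the y ∈ F_5 with f(x, y) ≡ 0 and those with g(x, y) ≡ 0 (mod 5); the common zeros in that column are the intersection.
  x = 0: f ≡ 0 at y ∈ ∅; g ≡ 0 at y ∈ {4}; common: ∅.
  x = 1: f ≡ 0 at y ∈ {1, 3}; g ≡ 0 at y ∈ {3}; common: {3}.
  x = 2: f ≡ 0 at y ∈ ∅; g ≡ 0 at y ∈ {2}; common: ∅.
  x = 3: f ≡ 0 at y ∈ ∅; g ≡ 0 at y ∈ {1}; common: ∅.
  x = 4: f ≡ 0 at y ∈ {1, 3}; g ≡ 0 at y ∈ {0}; common: ∅.
Collecting: common zeros = {(1, 3)}, so the count is 1.
Comparison with the Bézout bound: 1 ≤ 2 = deg(f)·deg(g), as expected for curves with no common component (the affine F_5-count falls short of the bound because intersections may lie at infinity, over extension fields, or carry multiplicity).


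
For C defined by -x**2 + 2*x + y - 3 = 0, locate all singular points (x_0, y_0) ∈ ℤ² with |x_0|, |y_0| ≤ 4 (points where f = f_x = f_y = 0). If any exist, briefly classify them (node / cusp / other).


No singular points in the scanned grid; C is smooth there.

Compute partial derivatives:
  f_x = 2 - 2*x.
  f_y = 1.
f_y = 1 is a nonzero constant, so f_y never vanishes: no point (x, y) can satisfy f = f_x = f_y = 0. In particular no (x, y) ∈ {−4, ..., 4}² is singular; the curve is smooth.


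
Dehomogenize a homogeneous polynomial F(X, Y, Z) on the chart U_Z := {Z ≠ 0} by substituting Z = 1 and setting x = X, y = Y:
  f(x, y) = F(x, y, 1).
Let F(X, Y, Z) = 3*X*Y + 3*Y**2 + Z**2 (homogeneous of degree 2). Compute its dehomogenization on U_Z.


f(x, y) = 3*x*y + 3*y**2 + 1

On U_Z we set Z = 1. Each monomial c·X^i·Y^j·Z^k in F becomes c·x^i·y^j·1^k = c·x^i·y^j.
Substituting Z = 1: F(X, Y, 1) = 3*x*y + 3*y**2 + 1.
Note: deg(f) ≤ deg(F) = 2; strict inequality happens when F is divisible by Z (lost terms).


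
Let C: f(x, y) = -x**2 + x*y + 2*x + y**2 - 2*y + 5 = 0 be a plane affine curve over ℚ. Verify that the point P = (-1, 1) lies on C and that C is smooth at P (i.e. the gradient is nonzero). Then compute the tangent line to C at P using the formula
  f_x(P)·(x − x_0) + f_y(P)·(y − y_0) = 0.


Tangent line at P: 5*x - y + 6 = 0.

Step 1: f(-1, 1) = 0, so P lies on C.
Step 2: partial derivatives
  f_x(x, y) = -2*x + y + 2, f_y(x, y) = x + 2*y - 2.
  f_x(P) = 5, f_y(P) = -1 (gradient nonzero, so P is smooth).
Step 3: tangent line at P: 5·(x − -1) + -1·(y − 1) = 0.
Expanding: 5*x - y + 6 = 0.


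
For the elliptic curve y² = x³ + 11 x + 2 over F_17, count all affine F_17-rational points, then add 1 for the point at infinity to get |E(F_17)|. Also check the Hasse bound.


Affine points = {(0, 6), (0, 11), (2, 7), (2, 10), (4, 5), (4, 12), (11, 3), (11, 14), (12, 3), (12, 14), (13, 8), (13, 9)}; affine count = 12; |E(F_17)| = 13.

Discriminant check: Δ ∝ 4a³ + 27b² = 4·11³ + 27·2² = 4·1331 + 27·4 ≡ 9 (mod 17). Nonzero ⇒ E is nonsingular.
For each x ∈ F_17, compute rhs = x³ + 11·x + 2 mod 17, then count y ∈ F_17 with y² ≡ rhs.
  x = 0: rhs = 2, matching y values: 6, 11 (2 points).
  x = 1: rhs = 14, matching y values: none (0 points).
  x = 2: rhs = 15, matching y values: 7, 10 (2 points).
  x = 3: rhs = 11, matching y values: none (0 points).
  x = 4: rhs = 8, matching y values: 5, 12 (2 points).
  x = 5: rhs = 12, matching y values: none (0 points).
  x = 6: rhs = 12, matching y values: none (0 points).
  x = 7: rhs = 14, matching y values: none (0 points).
  x = 8: rhs = 7, matching y values: none (0 points).
  x = 9: rhs = 14, matching y values: none (0 points).
  x = 10: rhs = 7, matching y values: none (0 points).
  x = 11: rhs = 9, matching y values: 3, 14 (2 points).
  x = 12: rhs = 9, matching y values: 3, 14 (2 points).
  x = 13: rhs = 13, matching y values: 8, 9 (2 points).
  x = 14: rhs = 10, matching y values: none (0 points).
  x = 15: rhs = 6, matching y values: none (0 points).
  x = 16: rhs = 7, matching y values: none (0 points).
Total affine count: 12.
Full point count |E(F_17)| = 12 + 1 = 13.
Hasse bound: |13 − (17+1)| = |-5| = 5 ≤ 2√17 ≈ 8.2462 ✓.


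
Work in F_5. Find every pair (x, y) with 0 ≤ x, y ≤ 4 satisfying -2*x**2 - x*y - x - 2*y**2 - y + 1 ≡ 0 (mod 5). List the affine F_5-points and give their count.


Affine F_5-points: {(0, 3), (0, 4), (3, 0), (3, 3), (4, 0)}; count = 5.

For each of the 25 pairs (x, y) ∈ F_5², evaluate f(x, y) mod 5. Record the zeros.
  x = 0: [0↦1, 1↦3, 2↦1, 3↦0, 4↦0]  zeros at y ∈ {3, 4}
  x = 1: [0↦3, 1↦4, 2↦1, 3↦4, 4↦3]  zeros at y ∈ ∅
  x = 2: [0↦1, 1↦1, 2↦2, 3↦4, 4↦2]  zeros at y ∈ ∅
  x = 3: [0↦0, 1↦4, 2↦4, 3↦0, 4↦2]  zeros at y ∈ {0, 3}
  x = 4: [0↦0, 1↦3, 2↦2, 3↦2, 4↦3]  zeros at y ∈ {0}
Collecting zeros: affine points = {(0, 3), (0, 4), (3, 0), (3, 3), (4, 0)}.
Total count |C(F_5)_aff| = 5.


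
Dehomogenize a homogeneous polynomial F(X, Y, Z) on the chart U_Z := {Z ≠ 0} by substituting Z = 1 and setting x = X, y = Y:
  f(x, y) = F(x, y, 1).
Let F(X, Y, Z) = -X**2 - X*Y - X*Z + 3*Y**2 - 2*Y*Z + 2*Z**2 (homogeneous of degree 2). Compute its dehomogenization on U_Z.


f(x, y) = -x**2 - x*y - x + 3*y**2 - 2*y + 2

On U_Z we set Z = 1. Each monomial c·X^i·Y^j·Z^k in F becomes c·x^i·y^j·1^k = c·x^i·y^j.
Substituting Z = 1: F(X, Y, 1) = -x**2 - x*y - x + 3*y**2 - 2*y + 2.
Note: deg(f) ≤ deg(F) = 2; strict inequality happens when F is divisible by Z (lost terms).


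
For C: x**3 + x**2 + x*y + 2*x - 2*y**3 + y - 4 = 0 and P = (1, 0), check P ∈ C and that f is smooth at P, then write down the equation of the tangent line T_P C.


Tangent line at P: 7*x + 2*y - 7 = 0.

Step 1: f(1, 0) = 0, so P lies on C.
Step 2: partial derivatives
  f_x(x, y) = 3*x**2 + 2*x + y + 2, f_y(x, y) = x - 6*y**2 + 1.
  f_x(P) = 7, f_y(P) = 2 (gradient nonzero, so P is smooth).
Step 3: tangent line at P: 7·(x − 1) + 2·(y − 0) = 0.
Expanding: 7*x + 2*y - 7 = 0.


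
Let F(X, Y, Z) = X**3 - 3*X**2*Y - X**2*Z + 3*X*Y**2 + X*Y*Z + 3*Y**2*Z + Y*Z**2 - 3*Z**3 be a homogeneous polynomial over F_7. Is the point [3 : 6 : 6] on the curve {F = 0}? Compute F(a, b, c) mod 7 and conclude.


F(3,6,6) ≡ 4 (mod 7); P is NOT on the curve.

Evaluate F(3, 6, 6) term-by-term (mod 7).
  X**3 ↦ 1·27·1·1 = 27
  -3*X**2*Y ↦ -3·9·6·1 = -162
  -X**2*Z ↦ -1·9·1·6 = -54
  3*X*Y**2 ↦ 3·3·36·1 = 324
  X*Y*Z ↦ 1·3·6·6 = 108
  3*Y**2*Z ↦ 3·1·36·6 = 648
  Y*Z**2 ↦ 1·1·6·36 = 216
  -3*Z**3 ↦ -3·1·1·216 = -648
Sum: F(3, 6, 6) = (27) + (-162) + (-54) + (324) + (108) + (648) + (216) + (-648) = 459.
Reducing mod 7: 459 ≡ 4 (mod 7).
Since F(a, b, c) ≡ 4 ≠ 0 (mod 7), P does NOT lie on the curve.


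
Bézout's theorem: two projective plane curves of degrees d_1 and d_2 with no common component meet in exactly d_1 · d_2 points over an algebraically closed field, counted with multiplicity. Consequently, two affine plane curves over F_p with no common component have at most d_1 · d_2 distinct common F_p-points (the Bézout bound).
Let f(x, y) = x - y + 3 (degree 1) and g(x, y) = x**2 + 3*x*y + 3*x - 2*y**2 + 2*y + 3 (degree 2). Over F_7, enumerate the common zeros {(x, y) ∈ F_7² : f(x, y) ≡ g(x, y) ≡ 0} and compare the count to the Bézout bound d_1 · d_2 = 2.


Common zeros: ∅; count = 0; Bézout bound = 2.

deg(f) = 1, deg(g) = 2, so Bézout bound = 2.
Scan x ∈ F_7. For each x, list the y ∈ F_7 with f(x, y) ≡ 0 and those with g(x, y) ≡ 0 (mod 7); the common zeros in that column are the intersection.
  x = 0: f ≡ 0 at y ∈ {3}; g ≡ 0 at y ∈ {4}; common: ∅.
  x = 1: f ≡ 0 at y ∈ {4}; g ≡ 0 at y ∈ {0, 6}; common: ∅.
  x = 2: f ≡ 0 at y ∈ {5}; g ≡ 0 at y ∈ {2}; common: ∅.
  x = 3: f ≡ 0 at y ∈ {6}; g ≡ 0 at y ∈ {0, 2}; common: ∅.
  x = 4: f ≡ 0 at y ∈ {0}; g ≡ 0 at y ∈ ∅; common: ∅.
  x = 5: f ≡ 0 at y ∈ {1}; g ≡ 0 at y ∈ ∅; common: ∅.
  x = 6: f ≡ 0 at y ∈ {2}; g ≡ 0 at y ∈ {4, 6}; common: ∅.
Collecting: common zeros = ∅, so the count is 0.
Comparison with the Bézout bound: 0 ≤ 2 = deg(f)·deg(g), as expected for curves with no common component (the affine F_7-count falls short of the bound because intersections may lie at infinity, over extension fields, or carry multiplicity).


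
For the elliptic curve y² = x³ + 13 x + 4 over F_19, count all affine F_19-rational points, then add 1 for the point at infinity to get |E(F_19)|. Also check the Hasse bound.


Affine points = {(0, 2), (0, 17), (2, 0), (4, 5), (4, 14), (5, 2), (5, 17), (7, 1), (7, 18), (12, 8), (12, 11), (14, 2), (14, 17), (18, 3), (18, 16)}; affine count = 15; |E(F_19)| = 16.

Discriminant check: Δ ∝ 4a³ + 27b² = 4·13³ + 27·4² = 4·2197 + 27·16 ≡ 5 (mod 19). Nonzero ⇒ E is nonsingular.
For each x ∈ F_19, compute rhs = x³ + 13·x + 4 mod 19, then count y ∈ F_19 with y² ≡ rhs.
  x = 0: rhs = 4, matching y values: 2, 17 (2 points).
  x = 1: rhs = 18, matching y values: none (0 points).
  x = 2: rhs = 0, matching y values: 0 (1 points).
  x = 3: rhs = 13, matching y values: none (0 points).
  x = 4: rhs = 6, matching y values: 5, 14 (2 points).
  x = 5: rhs = 4, matching y values: 2, 17 (2 points).
  x = 6: rhs = 13, matching y values: none (0 points).
  x = 7: rhs = 1, matching y values: 1, 18 (2 points).
  x = 8: rhs = 12, matching y values: none (0 points).
  x = 9: rhs = 14, matching y values: none (0 points).
  x = 10: rhs = 13, matching y values: none (0 points).
  x = 11: rhs = 15, matching y values: none (0 points).
  x = 12: rhs = 7, matching y values: 8, 11 (2 points).
  x = 13: rhs = 14, matching y values: none (0 points).
  x = 14: rhs = 4, matching y values: 2, 17 (2 points).
  x = 15: rhs = 2, matching y values: none (0 points).
  x = 16: rhs = 14, matching y values: none (0 points).
  x = 17: rhs = 8, matching y values: none (0 points).
  x = 18: rhs = 9, matching y values: 3, 16 (2 points).
Total affine count: 15.
Full point count |E(F_19)| = 15 + 1 = 16.
Hasse bound: |16 − (19+1)| = |-4| = 4 ≤ 2√19 ≈ 8.7178 ✓.


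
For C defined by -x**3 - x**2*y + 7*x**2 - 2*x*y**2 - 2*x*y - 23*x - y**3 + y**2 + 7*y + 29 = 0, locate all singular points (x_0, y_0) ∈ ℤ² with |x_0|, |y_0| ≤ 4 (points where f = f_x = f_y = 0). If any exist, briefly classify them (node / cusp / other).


Singular points: {(3, -2)}; classification: cusp.

Compute partial derivatives:
  f_x = -3*x**2 - 2*x*y + 14*x - 2*y**2 - 2*y - 23.
  f_y = -x**2 - 4*x*y - 2*x - 3*y**2 + 2*y + 7.
Scan x_0 ∈ {−4, ..., 4}. For each x_0, f_y(x_0, y) is a polynomial in y; find its integer roots y ∈ {−4, ..., 4}, then test f_x and f at those candidates.
  x = -4: f_y(-4, y) = -3*y**2 + 18*y - 1; no integer root y with |y| ≤ 4.
  x = -3: f_y(-3, y) = -3*y**2 + 14*y + 4; no integer root y with |y| ≤ 4.
  x = -2: f_y(-2, y) = -3*y**2 + 10*y + 7; no integer root y with |y| ≤ 4.
  x = -1: f_y(-1, y) = -3*y**2 + 6*y + 8; no integer root y with |y| ≤ 4.
  x = 0: f_y(0, y) = -3*y**2 + 2*y + 7; no integer root y with |y| ≤ 4.
  x = 1: f_y(1, y) = -3*y**2 - 2*y + 4; no integer root y with |y| ≤ 4.
  x = 2: f_y(2, y) = -3*y**2 - 6*y - 1; no integer root y with |y| ≤ 4.
  x = 3: f_y(3, y) = -3*y**2 - 10*y - 8; vanishes at y ∈ {-2}. (3, -2): f_x = 0, f = 0 — SINGULAR.
  x = 4: f_y(4, y) = -3*y**2 - 14*y - 17; no integer root y with |y| ≤ 4.
Only singular point on the grid: (3, -2).
Classify: substitute x = 3 + u, y = -2 + v and expand: f = -u**3 - u**2*v - 2*u*v**2 - v**3 + v**2.
No constant or linear terms (consistent with a singular point). Quadratic part: v**2. Cubic part: -u**3 - u**2*v - 2*u*v**2 - v**3.
The quadratic part v**2 is a perfect square, so there is a single (double) tangent line v = 0, i.e. y = -2. Restricting the cubic part to that line (v = 0) leaves -u**3 ≠ 0, so f is not divisible by v and the branch is v² ≈ u**3 to lowest order — this is a cusp.
Classification: cusp.


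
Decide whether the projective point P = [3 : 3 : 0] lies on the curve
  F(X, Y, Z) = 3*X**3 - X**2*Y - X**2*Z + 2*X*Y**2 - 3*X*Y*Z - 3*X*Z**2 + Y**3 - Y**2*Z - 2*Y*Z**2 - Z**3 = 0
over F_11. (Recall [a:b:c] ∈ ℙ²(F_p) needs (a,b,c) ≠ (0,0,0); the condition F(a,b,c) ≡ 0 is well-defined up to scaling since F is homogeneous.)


F(3,3,0) ≡ 3 (mod 11); P is NOT on the curve.

Evaluate F(3, 3, 0) term-by-term (mod 11).
  3*X**3 ↦ 3·27·1·1 = 81
  -X**2*Y ↦ -1·9·3·1 = -27
  -X**2*Z ↦ -1·9·1·0 = 0
  2*X*Y**2 ↦ 2·3·9·1 = 54
  -3*X*Y*Z ↦ -3·3·3·0 = 0
  -3*X*Z**2 ↦ -3·3·1·0 = 0
  Y**3 ↦ 1·1·27·1 = 27
  -Y**2*Z ↦ -1·1·9·0 = 0
  -2*Y*Z**2 ↦ -2·1·3·0 = 0
  -Z**3 ↦ -1·1·1·0 = 0
Sum: F(3, 3, 0) = (81) + (-27) + (0) + (54) + (0) + (0) + (27) + (0) + (0) + (0) = 135.
Reducing mod 11: 135 ≡ 3 (mod 11).
Since F(a, b, c) ≡ 3 ≠ 0 (mod 11), P does NOT lie on the curve.


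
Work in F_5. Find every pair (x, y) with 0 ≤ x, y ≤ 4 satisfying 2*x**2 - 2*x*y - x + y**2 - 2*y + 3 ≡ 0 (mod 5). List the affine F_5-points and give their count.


Affine F_5-points: {(1, 2), (2, 3), (4, 2), (4, 3)}; count = 4.

For each of the 25 pairs (x, y) ∈ F_5², evaluate f(x, y) mod 5. Record the zeros.
  x = 0: [0↦3, 1↦2, 2↦3, 3↦1, 4↦1]  zeros at y ∈ ∅
  x = 1: [0↦4, 1↦1, 2↦0, 3↦1, 4↦4]  zeros at y ∈ {2}
  x = 2: [0↦4, 1↦4, 2↦1, 3↦0, 4↦1]  zeros at y ∈ {3}
  x = 3: [0↦3, 1↦1, 2↦1, 3↦3, 4↦2]  zeros at y ∈ ∅
  x = 4: [0↦1, 1↦2, 2↦0, 3↦0, 4↦2]  zeros at y ∈ {2, 3}
Collecting zeros: affine points = {(1, 2), (2, 3), (4, 2), (4, 3)}.
Total count |C(F_5)_aff| = 4.


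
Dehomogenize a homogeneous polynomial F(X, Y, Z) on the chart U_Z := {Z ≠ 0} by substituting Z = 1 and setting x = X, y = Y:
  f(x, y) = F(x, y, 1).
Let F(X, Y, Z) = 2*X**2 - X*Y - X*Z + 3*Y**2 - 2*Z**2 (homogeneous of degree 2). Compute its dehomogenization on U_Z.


f(x, y) = 2*x**2 - x*y - x + 3*y**2 - 2

On U_Z we set Z = 1. Each monomial c·X^i·Y^j·Z^k in F becomes c·x^i·y^j·1^k = c·x^i·y^j.
Substituting Z = 1: F(X, Y, 1) = 2*x**2 - x*y - x + 3*y**2 - 2.
Note: deg(f) ≤ deg(F) = 2; strict inequality happens when F is divisible by Z (lost terms).


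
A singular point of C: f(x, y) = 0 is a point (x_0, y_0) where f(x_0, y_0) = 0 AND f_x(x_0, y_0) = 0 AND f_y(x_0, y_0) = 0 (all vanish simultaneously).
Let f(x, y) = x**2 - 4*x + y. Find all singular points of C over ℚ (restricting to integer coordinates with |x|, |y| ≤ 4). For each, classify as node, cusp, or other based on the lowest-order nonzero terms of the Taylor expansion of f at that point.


No singular points in the scanned grid; C is smooth there.

Compute partial derivatives:
  f_x = 2*x - 4.
  f_y = 1.
f_y = 1 is a nonzero constant, so f_y never vanishes: no point (x, y) can satisfy f = f_x = f_y = 0. In particular no (x, y) ∈ {−4, ..., 4}² is singular; the curve is smooth.


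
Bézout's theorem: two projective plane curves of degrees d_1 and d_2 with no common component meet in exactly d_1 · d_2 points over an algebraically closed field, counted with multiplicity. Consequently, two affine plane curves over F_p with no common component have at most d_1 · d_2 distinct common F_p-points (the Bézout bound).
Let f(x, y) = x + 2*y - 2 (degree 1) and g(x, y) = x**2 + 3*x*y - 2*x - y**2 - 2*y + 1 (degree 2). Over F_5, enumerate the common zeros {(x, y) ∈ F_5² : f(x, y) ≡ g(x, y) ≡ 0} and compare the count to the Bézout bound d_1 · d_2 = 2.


Common zeros: ∅; count = 0; Bézout bound = 2.

deg(f) = 1, deg(g) = 2, so Bézout bound = 2.
Scan x ∈ F_5. For each x, list the y ∈ F_5 with f(x, y) ≡ 0 and those with g(x, y) ≡ 0 (mod 5); the common zeros in that column are the intersection.
  x = 0: f ≡ 0 at y ∈ {1}; g ≡ 0 at y ∈ ∅; common: ∅.
  x = 1: f ≡ 0 at y ∈ {3}; g ≡ 0 at y ∈ {0, 1}; common: ∅.
  x = 2: f ≡ 0 at y ∈ {0}; g ≡ 0 at y ∈ {2}; common: ∅.
  x = 3: f ≡ 0 at y ∈ {2}; g ≡ 0 at y ∈ {1}; common: ∅.
  x = 4: f ≡ 0 at y ∈ {4}; g ≡ 0 at y ∈ {2, 3}; common: ∅.
Collecting: common zeros = ∅, so the count is 0.
Comparison with the Bézout bound: 0 ≤ 2 = deg(f)·deg(g), as expected for curves with no common component (the affine F_5-count falls short of the bound because intersections may lie at infinity, over extension fields, or carry multiplicity).


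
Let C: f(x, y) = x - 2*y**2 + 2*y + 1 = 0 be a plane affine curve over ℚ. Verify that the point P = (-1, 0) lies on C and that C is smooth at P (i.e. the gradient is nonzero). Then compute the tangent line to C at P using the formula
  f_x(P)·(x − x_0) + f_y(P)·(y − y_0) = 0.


Tangent line at P: x + 2*y + 1 = 0.

Step 1: f(-1, 0) = 0, so P lies on C.
Step 2: partial derivatives
  f_x(x, y) = 1, f_y(x, y) = 2 - 4*y.
  f_x(P) = 1, f_y(P) = 2 (gradient nonzero, so P is smooth).
Step 3: tangent line at P: 1·(x − -1) + 2·(y − 0) = 0.
Expanding: x + 2*y + 1 = 0.


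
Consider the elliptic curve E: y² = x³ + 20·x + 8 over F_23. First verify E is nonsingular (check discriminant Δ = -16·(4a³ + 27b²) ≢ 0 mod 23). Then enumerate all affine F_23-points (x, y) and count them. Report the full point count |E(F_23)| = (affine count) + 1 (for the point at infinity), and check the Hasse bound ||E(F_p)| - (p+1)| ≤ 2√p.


Affine points = {(0, 10), (0, 13), (1, 11), (1, 12), (3, 7), (3, 16), (5, 7), (5, 16), (7, 10), (7, 13), (8, 6), (8, 17), (10, 9), (10, 14), (11, 8), (11, 15), (13, 2), (13, 21), (15, 7), (15, 16), (16, 10), (16, 13), (18, 6), (18, 17), (19, 5), (19, 18), (20, 6), (20, 17), (21, 11), (21, 12)}; affine count = 30; |E(F_23)| = 31.

Discriminant check: Δ ∝ 4a³ + 27b² = 4·20³ + 27·8² = 4·8000 + 27·64 ≡ 10 (mod 23). Nonzero ⇒ E is nonsingular.
For each x ∈ F_23, compute rhs = x³ + 20·x + 8 mod 23, then count y ∈ F_23 with y² ≡ rhs.
  x = 0: rhs = 8, matching y values: 10, 13 (2 points).
  x = 1: rhs = 6, matching y values: 11, 12 (2 points).
  x = 2: rhs = 10, matching y values: none (0 points).
  x = 3: rhs = 3, matching y values: 7, 16 (2 points).
  x = 4: rhs = 14, matching y values: none (0 points).
  x = 5: rhs = 3, matching y values: 7, 16 (2 points).
  x = 6: rhs = 22, matching y values: none (0 points).
  x = 7: rhs = 8, matching y values: 10, 13 (2 points).
  x = 8: rhs = 13, matching y values: 6, 17 (2 points).
  x = 9: rhs = 20, matching y values: none (0 points).
  x = 10: rhs = 12, matching y values: 9, 14 (2 points).
  x = 11: rhs = 18, matching y values: 8, 15 (2 points).
  x = 12: rhs = 21, matching y values: none (0 points).
  x = 13: rhs = 4, matching y values: 2, 21 (2 points).
  x = 14: rhs = 19, matching y values: none (0 points).
  x = 15: rhs = 3, matching y values: 7, 16 (2 points).
  x = 16: rhs = 8, matching y values: 10, 13 (2 points).
  x = 17: rhs = 17, matching y values: none (0 points).
  x = 18: rhs = 13, matching y values: 6, 17 (2 points).
  x = 19: rhs = 2, matching y values: 5, 18 (2 points).
  x = 20: rhs = 13, matching y values: 6, 17 (2 points).
  x = 21: rhs = 6, matching y values: 11, 12 (2 points).
  x = 22: rhs = 10, matching y values: none (0 points).
Total affine count: 30.
Full point count |E(F_23)| = 30 + 1 = 31.
Hasse bound: |31 − (23+1)| = |7| = 7 ≤ 2√23 ≈ 9.5917 ✓.


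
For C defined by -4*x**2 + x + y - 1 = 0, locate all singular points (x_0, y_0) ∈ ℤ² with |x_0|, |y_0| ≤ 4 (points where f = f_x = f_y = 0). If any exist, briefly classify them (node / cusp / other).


No singular points in the scanned grid; C is smooth there.

Compute partial derivatives:
  f_x = 1 - 8*x.
  f_y = 1.
f_y = 1 is a nonzero constant, so f_y never vanishes: no point (x, y) can satisfy f = f_x = f_y = 0. In particular no (x, y) ∈ {−4, ..., 4}² is singular; the curve is smooth.


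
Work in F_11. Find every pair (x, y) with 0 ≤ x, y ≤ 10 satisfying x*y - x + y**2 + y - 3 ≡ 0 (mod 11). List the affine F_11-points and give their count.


Affine F_11-points: {(1, 3), (1, 6), (4, 7), (4, 10), (7, 5), (7, 9), (8, 0), (8, 2), (9, 4), (9, 8)}; count = 10.

For each of the 121 pairs (x, y) ∈ F_11², evaluate f(x, y) mod 11. Record the zeros.
  x = 0: [0↦8, 1↦10, 2↦3, 3↦9, 4↦6, 5↦5, 6↦6, 7↦9, 8↦3, 9↦10, 10↦8]  zeros at y ∈ ∅
  x = 1: [0↦7, 1↦10, 2↦4, 3↦0, 4↦9, 5↦9, 6↦0, 7↦4, 8↦10, 9↦7, 10↦6]  zeros at y ∈ {3, 6}
  x = 2: [0↦6, 1↦10, 2↦5, 3↦2, 4↦1, 5↦2, 6↦5, 7↦10, 8↦6, 9↦4, 10↦4]  zeros at y ∈ ∅
  x = 3: [0↦5, 1↦10, 2↦6, 3↦4, 4↦4, 5↦6, 6↦10, 7↦5, 8↦2, 9↦1, 10↦2]  zeros at y ∈ ∅
  x = 4: [0↦4, 1↦10, 2↦7, 3↦6, 4↦7, 5↦10, 6↦4, 7↦0, 8↦9, 9↦9, 10↦0]  zeros at y ∈ {7, 10}
  x = 5: [0↦3, 1↦10, 2↦8, 3↦8, 4↦10, 5↦3, 6↦9, 7↦6, 8↦5, 9↦6, 10↦9]  zeros at y ∈ ∅
  x = 6: [0↦2, 1↦10, 2↦9, 3↦10, 4↦2, 5↦7, 6↦3, 7↦1, 8↦1, 9↦3, 10↦7]  zeros at y ∈ ∅
  x = 7: [0↦1, 1↦10, 2↦10, 3↦1, 4↦5, 5↦0, 6↦8, 7↦7, 8↦8, 9↦0, 10↦5]  zeros at y ∈ {5, 9}
  x = 8: [0↦0, 1↦10, 2↦0, 3↦3, 4↦8, 5↦4, 6↦2, 7↦2, 8↦4, 9↦8, 10↦3]  zeros at y ∈ {0, 2}
  x = 9: [0↦10, 1↦10, 2↦1, 3↦5, 4↦0, 5↦8, 6↦7, 7↦8, 8↦0, 9↦5, 10↦1]  zeros at y ∈ {4, 8}
  x = 10: [0↦9, 1↦10, 2↦2, 3↦7, 4↦3, 5↦1, 6↦1, 7↦3, 8↦7, 9↦2, 10↦10]  zeros at y ∈ ∅
Collecting zeros: affine points = {(1, 3), (1, 6), (4, 7), (4, 10), (7, 5), (7, 9), (8, 0), (8, 2), (9, 4), (9, 8)}.
Total count |C(F_11)_aff| = 10.


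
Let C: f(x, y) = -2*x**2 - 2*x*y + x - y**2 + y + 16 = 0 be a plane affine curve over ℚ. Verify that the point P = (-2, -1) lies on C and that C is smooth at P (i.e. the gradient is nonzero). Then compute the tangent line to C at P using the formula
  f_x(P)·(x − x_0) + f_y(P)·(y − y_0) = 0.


Tangent line at P: 11*x + 7*y + 29 = 0.

Step 1: f(-2, -1) = 0, so P lies on C.
Step 2: partial derivatives
  f_x(x, y) = -4*x - 2*y + 1, f_y(x, y) = -2*x - 2*y + 1.
  f_x(P) = 11, f_y(P) = 7 (gradient nonzero, so P is smooth).
Step 3: tangent line at P: 11·(x − -2) + 7·(y − -1) = 0.
Expanding: 11*x + 7*y + 29 = 0.


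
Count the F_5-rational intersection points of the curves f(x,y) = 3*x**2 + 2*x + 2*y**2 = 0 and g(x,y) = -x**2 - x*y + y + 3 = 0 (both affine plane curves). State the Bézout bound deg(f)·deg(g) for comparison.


Common zeros: ∅; count = 0; Bézout bound = 4.

deg(f) = 2, deg(g) = 2, so Bézout bound = 4.
Scan x ∈ F_5. For each x, list the y ∈ F_5 with f(x, y) ≡ 0 and those with g(x, y) ≡ 0 (mod 5); the common zeros in that column are the intersection.
  x = 0: f ≡ 0 at y ∈ {0}; g ≡ 0 at y ∈ {2}; common: ∅.
  x = 1: f ≡ 0 at y ∈ {0}; g ≡ 0 at y ∈ ∅; common: ∅.
  x = 2: f ≡ 0 at y ∈ ∅; g ≡ 0 at y ∈ {4}; common: ∅.
  x = 3: f ≡ 0 at y ∈ {1, 4}; g ≡ 0 at y ∈ {2}; common: ∅.
  x = 4: f ≡ 0 at y ∈ ∅; g ≡ 0 at y ∈ {4}; common: ∅.
Collecting: common zeros = ∅, so the count is 0.
Comparison with the Bézout bound: 0 ≤ 4 = deg(f)·deg(g), as expected for curves with no common component (the affine F_5-count falls short of the bound because intersections may lie at infinity, over extension fields, or carry multiplicity).


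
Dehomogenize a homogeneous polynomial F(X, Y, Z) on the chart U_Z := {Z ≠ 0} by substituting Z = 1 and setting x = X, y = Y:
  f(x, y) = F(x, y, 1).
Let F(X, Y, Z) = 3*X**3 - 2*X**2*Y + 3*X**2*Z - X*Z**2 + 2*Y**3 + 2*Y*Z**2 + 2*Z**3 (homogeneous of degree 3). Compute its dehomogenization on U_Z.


f(x, y) = 3*x**3 - 2*x**2*y + 3*x**2 - x + 2*y**3 + 2*y + 2

On U_Z we set Z = 1. Each monomial c·X^i·Y^j·Z^k in F becomes c·x^i·y^j·1^k = c·x^i·y^j.
Substituting Z = 1: F(X, Y, 1) = 3*x**3 - 2*x**2*y + 3*x**2 - x + 2*y**3 + 2*y + 2.
Note: deg(f) ≤ deg(F) = 3; strict inequality happens when F is divisible by Z (lost terms).


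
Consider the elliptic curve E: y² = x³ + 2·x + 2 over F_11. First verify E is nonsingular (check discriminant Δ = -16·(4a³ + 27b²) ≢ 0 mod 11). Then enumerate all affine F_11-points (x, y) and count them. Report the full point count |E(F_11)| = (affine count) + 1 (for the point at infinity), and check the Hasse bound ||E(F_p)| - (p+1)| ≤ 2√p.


Affine points = {(1, 4), (1, 7), (2, 5), (2, 6), (5, 4), (5, 7), (9, 1), (9, 10)}; affine count = 8; |E(F_11)| = 9.

Discriminant check: Δ ∝ 4a³ + 27b² = 4·2³ + 27·2² = 4·8 + 27·4 ≡ 8 (mod 11). Nonzero ⇒ E is nonsingular.
For each x ∈ F_11, compute rhs = x³ + 2·x + 2 mod 11, then count y ∈ F_11 with y² ≡ rhs.
  x = 0: rhs = 2, matching y values: none (0 points).
  x = 1: rhs = 5, matching y values: 4, 7 (2 points).
  x = 2: rhs = 3, matching y values: 5, 6 (2 points).
  x = 3: rhs = 2, matching y values: none (0 points).
  x = 4: rhs = 8, matching y values: none (0 points).
  x = 5: rhs = 5, matching y values: 4, 7 (2 points).
  x = 6: rhs = 10, matching y values: none (0 points).
  x = 7: rhs = 7, matching y values: none (0 points).
  x = 8: rhs = 2, matching y values: none (0 points).
  x = 9: rhs = 1, matching y values: 1, 10 (2 points).
  x = 10: rhs = 10, matching y values: none (0 points).
Total affine count: 8.
Full point count |E(F_11)| = 8 + 1 = 9.
Hasse bound: |9 − (11+1)| = |-3| = 3 ≤ 2√11 ≈ 6.6332 ✓.


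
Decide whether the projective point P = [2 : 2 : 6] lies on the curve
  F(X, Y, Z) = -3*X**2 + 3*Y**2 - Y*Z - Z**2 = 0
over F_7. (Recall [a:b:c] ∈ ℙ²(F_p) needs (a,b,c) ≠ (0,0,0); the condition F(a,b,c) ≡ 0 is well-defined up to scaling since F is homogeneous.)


F(2,2,6) ≡ 1 (mod 7); P is NOT on the curve.

Evaluate F(2, 2, 6) term-by-term (mod 7).
  -3*X**2 ↦ -3·4·1·1 = -12
  3*Y**2 ↦ 3·1·4·1 = 12
  -Y*Z ↦ -1·1·2·6 = -12
  -Z**2 ↦ -1·1·1·36 = -36
Sum: F(2, 2, 6) = (-12) + (12) + (-12) + (-36) = -48.
Reducing mod 7: -48 ≡ 1 (mod 7).
Since F(a, b, c) ≡ 1 ≠ 0 (mod 7), P does NOT lie on the curve.


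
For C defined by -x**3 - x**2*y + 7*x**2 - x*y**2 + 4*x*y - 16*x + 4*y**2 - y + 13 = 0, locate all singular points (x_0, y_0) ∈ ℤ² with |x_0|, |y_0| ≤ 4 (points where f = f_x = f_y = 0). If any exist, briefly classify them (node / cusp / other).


Singular points: {(3, -1)}; classification: node.

Compute partial derivatives:
  f_x = -3*x**2 - 2*x*y + 14*x - y**2 + 4*y - 16.
  f_y = -x**2 - 2*x*y + 4*x + 8*y - 1.
Scan x_0 ∈ {−4, ..., 4}. For each x_0, f_y(x_0, y) is a polynomial in y; find its integer roots y ∈ {−4, ..., 4}, then test f_x and f at those candidates.
  x = -4: f_y(-4, y) = 16*y - 33; no integer root y with |y| ≤ 4.
  x = -3: f_y(-3, y) = 14*y - 22; no integer root y with |y| ≤ 4.
  x = -2: f_y(-2, y) = 12*y - 13; no integer root y with |y| ≤ 4.
  x = -1: f_y(-1, y) = 10*y - 6; no integer root y with |y| ≤ 4.
  x = 0: f_y(0, y) = 8*y - 1; no integer root y with |y| ≤ 4.
  x = 1: f_y(1, y) = 6*y + 2; no integer root y with |y| ≤ 4.
  x = 2: f_y(2, y) = 4*y + 3; no integer root y with |y| ≤ 4.
  x = 3: f_y(3, y) = 2*y + 2; vanishes at y ∈ {-1}. (3, -1): f_x = 0, f = 0 — SINGULAR.
  x = 4: f_y(4, y) = -1; no integer root y with |y| ≤ 4.
Only singular point on the grid: (3, -1).
Classify: substitute x = 3 + u, y = -1 + v and expand: f = -u**3 - u**2*v - u**2 - u*v**2 + v**2.
No constant or linear terms (consistent with a singular point). Quadratic part: -u**2 + v**2. Cubic part: -u**3 - u**2*v - u*v**2.
The quadratic part v**2 - u**2 = (v − u)(v + u) splits into two distinct linear factors, so there are two distinct tangent lines y − -1 = ±(x − 3) — this is a node (ordinary double point).
Classification: node.


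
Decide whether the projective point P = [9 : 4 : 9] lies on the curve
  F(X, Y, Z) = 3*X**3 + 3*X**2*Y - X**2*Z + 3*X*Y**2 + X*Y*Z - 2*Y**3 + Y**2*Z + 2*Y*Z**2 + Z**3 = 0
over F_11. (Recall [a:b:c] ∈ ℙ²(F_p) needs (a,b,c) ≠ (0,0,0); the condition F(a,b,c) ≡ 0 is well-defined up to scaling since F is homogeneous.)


F(9,4,9) ≡ 3 (mod 11); P is NOT on the curve.

Evaluate F(9, 4, 9) term-by-term (mod 11).
  3*X**3 ↦ 3·729·1·1 = 2187
  3*X**2*Y ↦ 3·81·4·1 = 972
  -X**2*Z ↦ -1·81·1·9 = -729
  3*X*Y**2 ↦ 3·9·16·1 = 432
  X*Y*Z ↦ 1·9·4·9 = 324
  -2*Y**3 ↦ -2·1·64·1 = -128
  Y**2*Z ↦ 1·1·16·9 = 144
  2*Y*Z**2 ↦ 2·1·4·81 = 648
  Z**3 ↦ 1·1·1·729 = 729
Sum: F(9, 4, 9) = (2187) + (972) + (-729) + (432) + (324) + (-128) + (144) + (648) + (729) = 4579.
Reducing mod 11: 4579 ≡ 3 (mod 11).
Since F(a, b, c) ≡ 3 ≠ 0 (mod 11), P does NOT lie on the curve.


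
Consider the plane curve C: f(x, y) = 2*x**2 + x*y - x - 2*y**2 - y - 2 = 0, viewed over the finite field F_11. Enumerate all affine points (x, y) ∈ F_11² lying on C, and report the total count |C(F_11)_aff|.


Affine F_11-points: {(1, 4), (1, 7), (2, 3), (3, 4), (3, 8), (6, 2), (6, 6), (7, 7), (8, 3), (8, 6), (10, 2), (10, 8)}; count = 12.

For each of the 121 pairs (x, y) ∈ F_11², evaluate f(x, y) mod 11. Record the zeros.
  x = 0: [0↦9, 1↦6, 2↦10, 3↦10, 4↦6, 5↦9, 6↦8, 7↦3, 8↦5, 9↦3, 10↦8]  zeros at y ∈ ∅
  x = 1: [0↦10, 1↦8, 2↦2, 3↦3, 4↦0, 5↦4, 6↦4, 7↦0, 8↦3, 9↦2, 10↦8]  zeros at y ∈ {4, 7}
  x = 2: [0↦4, 1↦3, 2↦9, 3↦0, 4↦9, 5↦3, 6↦4, 7↦1, 8↦5, 9↦5, 10↦1]  zeros at y ∈ {3}
  x = 3: [0↦2, 1↦2, 2↦9, 3↦1, 4↦0, 5↦6, 6↦8, 7↦6, 8↦0, 9↦1, 10↦9]  zeros at y ∈ {4, 8}
  x = 4: [0↦4, 1↦5, 2↦2, 3↦6, 4↦6, 5↦2, 6↦5, 7↦4, 8↦10, 9↦1, 10↦10]  zeros at y ∈ ∅
  x = 5: [0↦10, 1↦1, 2↦10, 3↦4, 4↦5, 5↦2, 6↦6, 7↦6, 8↦2, 9↦5, 10↦4]  zeros at y ∈ ∅
  x = 6: [0↦9, 1↦1, 2↦0, 3↦6, 4↦8, 5↦6, 6↦0, 7↦1, 8↦9, 9↦2, 10↦2]  zeros at y ∈ {2, 6}
  x = 7: [0↦1, 1↦5, 2↦5, 3↦1, 4↦4, 5↦3, 6↦9, 7↦0, 8↦9, 9↦3, 10↦4]  zeros at y ∈ {7}
  x = 8: [0↦8, 1↦2, 2↦3, 3↦0, 4↦4, 5↦4, 6↦0, 7↦3, 8↦2, 9↦8, 10↦10]  zeros at y ∈ {3, 6}
  x = 9: [0↦8, 1↦3, 2↦5, 3↦3, 4↦8, 5↦9, 6↦6, 7↦10, 8↦10, 9↦6, 10↦9]  zeros at y ∈ ∅
  x = 10: [0↦1, 1↦8, 2↦0, 3↦10, 4↦5, 5↦7, 6↦5, 7↦10, 8↦0, 9↦8, 10↦1]  zeros at y ∈ {2, 8}
Collecting zeros: affine points = {(1, 4), (1, 7), (2, 3), (3, 4), (3, 8), (6, 2), (6, 6), (7, 7), (8, 3), (8, 6), (10, 2), (10, 8)}.
Total count |C(F_11)_aff| = 12.


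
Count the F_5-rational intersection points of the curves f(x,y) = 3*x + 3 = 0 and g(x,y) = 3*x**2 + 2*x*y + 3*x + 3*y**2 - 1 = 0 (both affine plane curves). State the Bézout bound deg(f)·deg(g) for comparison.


Common zeros: {(4, 1), (4, 3)}; count = 2; Bézout bound = 2.

deg(f) = 1, deg(g) = 2, so Bézout bound = 2.
Scan x ∈ F_5. For each x, list the y ∈ F_5 with f(x, y) ≡ 0 and those with g(x, y) ≡ 0 (mod 5); the common zeros in that column are the intersection.
  x = 0: f ≡ 0 at y ∈ ∅; g ≡ 0 at y ∈ ∅; common: ∅.
  x = 1: f ≡ 0 at y ∈ ∅; g ≡ 0 at y ∈ {0, 1}; common: ∅.
  x = 2: f ≡ 0 at y ∈ ∅; g ≡ 0 at y ∈ ∅; common: ∅.
  x = 3: f ≡ 0 at y ∈ ∅; g ≡ 0 at y ∈ {0, 3}; common: ∅.
  x = 4: f ≡ 0 at y ∈ {0, 1, 2, 3, 4}; g ≡ 0 at y ∈ {1, 3}; common: {1, 3}.
Collecting: common zeros = {(4, 1), (4, 3)}, so the count is 2.
Comparison with the Bézout bound: 2 ≤ 2 = deg(f)·deg(g), as expected for curves with no common component (the bound is attained).


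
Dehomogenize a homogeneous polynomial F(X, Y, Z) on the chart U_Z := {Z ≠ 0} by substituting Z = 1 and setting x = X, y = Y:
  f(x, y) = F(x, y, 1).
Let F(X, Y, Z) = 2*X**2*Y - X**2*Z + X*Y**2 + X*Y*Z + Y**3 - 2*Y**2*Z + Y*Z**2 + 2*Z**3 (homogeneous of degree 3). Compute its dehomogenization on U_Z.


f(x, y) = 2*x**2*y - x**2 + x*y**2 + x*y + y**3 - 2*y**2 + y + 2

On U_Z we set Z = 1. Each monomial c·X^i·Y^j·Z^k in F becomes c·x^i·y^j·1^k = c·x^i·y^j.
Substituting Z = 1: F(X, Y, 1) = 2*x**2*y - x**2 + x*y**2 + x*y + y**3 - 2*y**2 + y + 2.
Note: deg(f) ≤ deg(F) = 3; strict inequality happens when F is divisible by Z (lost terms).


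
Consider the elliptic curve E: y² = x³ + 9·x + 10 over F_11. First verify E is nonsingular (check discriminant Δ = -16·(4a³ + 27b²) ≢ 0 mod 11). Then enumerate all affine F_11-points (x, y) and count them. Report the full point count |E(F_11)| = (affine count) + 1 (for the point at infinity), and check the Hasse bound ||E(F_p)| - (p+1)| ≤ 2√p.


Affine points = {(1, 3), (1, 8), (2, 5), (2, 6), (3, 3), (3, 8), (4, 0), (5, 2), (5, 9), (6, 4), (6, 7), (7, 3), (7, 8), (8, 0), (10, 0)}; affine count = 15; |E(F_11)| = 16.

Discriminant check: Δ ∝ 4a³ + 27b² = 4·9³ + 27·10² = 4·729 + 27·100 ≡ 6 (mod 11). Nonzero ⇒ E is nonsingular.
For each x ∈ F_11, compute rhs = x³ + 9·x + 10 mod 11, then count y ∈ F_11 with y² ≡ rhs.
  x = 0: rhs = 10, matching y values: none (0 points).
  x = 1: rhs = 9, matching y values: 3, 8 (2 points).
  x = 2: rhs = 3, matching y values: 5, 6 (2 points).
  x = 3: rhs = 9, matching y values: 3, 8 (2 points).
  x = 4: rhs = 0, matching y values: 0 (1 points).
  x = 5: rhs = 4, matching y values: 2, 9 (2 points).
  x = 6: rhs = 5, matching y values: 4, 7 (2 points).
  x = 7: rhs = 9, matching y values: 3, 8 (2 points).
  x = 8: rhs = 0, matching y values: 0 (1 points).
  x = 9: rhs = 6, matching y values: none (0 points).
  x = 10: rhs = 0, matching y values: 0 (1 points).
Total affine count: 15.
Full point count |E(F_11)| = 15 + 1 = 16.
Hasse bound: |16 − (11+1)| = |4| = 4 ≤ 2√11 ≈ 6.6332 ✓.
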